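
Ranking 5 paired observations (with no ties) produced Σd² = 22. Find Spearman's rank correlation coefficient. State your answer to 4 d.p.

-0.1000

ρ = 1 − 6Σd² / [n(n²−1)] = 1 − 6×22 / (5×24)
  = 1 − 132/120 = 1 − 1.10000 ≈ -0.1000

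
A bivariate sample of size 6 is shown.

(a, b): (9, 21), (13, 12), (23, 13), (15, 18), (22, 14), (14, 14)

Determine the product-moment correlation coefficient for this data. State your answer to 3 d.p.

n = 6, Σa = 96, Σb = 92, Σa² = 1684, Σb² = 1470, Σab = 1418
nΣab − ΣaΣb = 8508 − 8832 = -324
nΣa² − (Σa)² = 10104 − 9216 = 888; nΣb² − (Σb)² = 8820 − 8464 = 356
r = -324 / √(888 × 356) = -324 / 562.2526 ≈ -0.576

-0.576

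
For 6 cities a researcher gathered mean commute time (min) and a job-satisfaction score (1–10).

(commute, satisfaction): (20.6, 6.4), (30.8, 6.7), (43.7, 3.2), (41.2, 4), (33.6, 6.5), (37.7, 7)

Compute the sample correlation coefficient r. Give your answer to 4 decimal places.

-0.6615

n = 6, Σx = 207.6, Σy = 33.8, Σx² = 7530.38, Σy² = 203.34, Σxy = 1125.14
nΣxy − ΣxΣy = 6750.84 − 7016.88 = -266.04
nΣx² − (Σx)² = 45182.28 − 43097.76 = 2084.52; nΣy² − (Σy)² = 1220.04 − 1142.44 = 77.6
r = -266.04 / √(2084.52 × 77.6) = -266.04 / 402.1924 ≈ -0.6615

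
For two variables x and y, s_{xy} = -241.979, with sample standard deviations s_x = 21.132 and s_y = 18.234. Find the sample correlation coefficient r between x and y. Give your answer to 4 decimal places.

-0.6280

r = Cov(x,y) / (s_x · s_y) = -241.979 / (21.132 × 18.234)
  = -241.979 / 385.3209 ≈ -0.6280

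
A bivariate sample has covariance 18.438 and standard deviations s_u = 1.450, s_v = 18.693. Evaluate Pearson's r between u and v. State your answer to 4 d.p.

0.6802

r = Cov(u,v) / (s_u · s_v) = 18.438 / (1.450 × 18.693)
  = 18.438 / 27.1049 ≈ 0.6802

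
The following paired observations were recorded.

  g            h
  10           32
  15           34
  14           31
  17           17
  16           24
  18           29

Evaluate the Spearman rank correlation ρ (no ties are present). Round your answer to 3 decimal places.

Rank g: 1, 3, 2, 5, 4, 6
Rank h: 5, 6, 4, 1, 2, 3
d = rank(g) − rank(h): -4, -3, -2, 4, 2, 3; Σd² = 58
ρ = 1 − 6Σd² / [n(n²−1)] = 1 − 6×58 / (6×35) = 1 − 348/210 ≈ -0.657

-0.657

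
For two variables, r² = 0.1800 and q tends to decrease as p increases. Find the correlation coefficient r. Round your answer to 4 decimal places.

|r| = √0.1800 = 0.4243
The association is negative, so r = −0.4243.

-0.4243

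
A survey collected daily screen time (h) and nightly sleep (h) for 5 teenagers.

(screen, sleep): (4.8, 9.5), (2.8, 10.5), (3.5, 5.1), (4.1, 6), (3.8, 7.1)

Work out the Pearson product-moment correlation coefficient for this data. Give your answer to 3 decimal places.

-0.108

n = 5, Σx = 19, Σy = 38.2, Σx² = 74.38, Σy² = 312.92, Σxy = 144.43
nΣxy − ΣxΣy = 722.15 − 725.8 = -3.65
nΣx² − (Σx)² = 371.9 − 361 = 10.9; nΣy² − (Σy)² = 1564.6 − 1459.24 = 105.36
r = -3.65 / √(10.9 × 105.36) = -3.65 / 33.8884 ≈ -0.108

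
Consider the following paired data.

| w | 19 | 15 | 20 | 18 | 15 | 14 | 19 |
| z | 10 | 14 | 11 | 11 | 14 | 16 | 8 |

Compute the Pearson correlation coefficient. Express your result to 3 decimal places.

-0.899

n = 7, Σw = 120, Σz = 84, Σw² = 2092, Σz² = 1054, Σwz = 1404
nΣwz − ΣwΣz = 9828 − 10080 = -252
nΣw² − (Σw)² = 14644 − 14400 = 244; nΣz² − (Σz)² = 7378 − 7056 = 322
r = -252 / √(244 × 322) = -252 / 280.2998 ≈ -0.899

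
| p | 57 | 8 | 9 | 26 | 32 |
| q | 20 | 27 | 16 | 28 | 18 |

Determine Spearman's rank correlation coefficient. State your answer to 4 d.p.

Rank p: 5, 1, 2, 3, 4
Rank q: 3, 4, 1, 5, 2
d = rank(p) − rank(q): 2, -3, 1, -2, 2; Σd² = 22
ρ = 1 − 6Σd² / [n(n²−1)] = 1 − 6×22 / (5×24) = 1 − 132/120 ≈ -0.1000

-0.1000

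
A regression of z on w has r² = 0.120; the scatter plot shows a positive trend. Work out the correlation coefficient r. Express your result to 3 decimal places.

|r| = √0.120 = 0.346
The association is positive, so r = 0.346.

0.346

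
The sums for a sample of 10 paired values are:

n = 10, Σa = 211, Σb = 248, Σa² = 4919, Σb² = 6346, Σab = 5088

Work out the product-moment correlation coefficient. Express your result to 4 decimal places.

r = (nΣab − ΣaΣb) / √[(nΣa² − (Σa)²)(nΣb² − (Σb)²)]
Numerator: 10×5088 − 211×248 = -1448
Denominator: √[(49190 − 44521)(63460 − 61504)] = √[4669 × 1956] = 3022.0132
r = -1448 / 3022.0132 ≈ -0.4792

-0.4792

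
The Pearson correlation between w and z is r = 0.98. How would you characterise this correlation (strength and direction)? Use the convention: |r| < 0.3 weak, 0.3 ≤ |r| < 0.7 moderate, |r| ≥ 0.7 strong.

strong positive

r = 0.98 > 0 so the relationship is positive.
|r| = 0.98, which falls in the strong range.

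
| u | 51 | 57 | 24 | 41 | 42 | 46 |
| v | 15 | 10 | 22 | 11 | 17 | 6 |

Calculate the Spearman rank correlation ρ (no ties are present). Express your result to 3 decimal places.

Rank u: 5, 6, 1, 2, 3, 4
Rank v: 4, 2, 6, 3, 5, 1
d = rank(u) − rank(v): 1, 4, -5, -1, -2, 3; Σd² = 56
ρ = 1 − 6Σd² / [n(n²−1)] = 1 − 6×56 / (6×35) = 1 − 336/210 ≈ -0.600

-0.600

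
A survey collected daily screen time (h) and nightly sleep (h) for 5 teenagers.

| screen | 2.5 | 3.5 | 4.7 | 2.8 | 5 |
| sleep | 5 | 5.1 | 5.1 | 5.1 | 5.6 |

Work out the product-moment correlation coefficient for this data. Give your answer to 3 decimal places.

0.723

n = 5, Σx = 18.5, Σy = 25.9, Σx² = 73.43, Σy² = 134.39, Σxy = 96.6
nΣxy − ΣxΣy = 483 − 479.15 = 3.85
nΣx² − (Σx)² = 367.15 − 342.25 = 24.9; nΣy² − (Σy)² = 671.95 − 670.81 = 1.14
r = 3.85 / √(24.9 × 1.14) = 3.85 / 5.3279 ≈ 0.723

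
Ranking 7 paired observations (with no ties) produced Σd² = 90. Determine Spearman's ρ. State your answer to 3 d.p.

ρ = 1 − 6Σd² / [n(n²−1)] = 1 − 6×90 / (7×48)
  = 1 − 540/336 = 1 − 1.6071 ≈ -0.607

-0.607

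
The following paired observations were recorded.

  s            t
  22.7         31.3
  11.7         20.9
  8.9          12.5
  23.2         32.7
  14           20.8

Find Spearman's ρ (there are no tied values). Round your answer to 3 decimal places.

Rank s: 4, 2, 1, 5, 3
Rank t: 4, 3, 1, 5, 2
d = rank(s) − rank(t): 0, -1, 0, 0, 1; Σd² = 2
ρ = 1 − 6Σd² / [n(n²−1)] = 1 − 6×2 / (5×24) = 1 − 12/120 ≈ 0.900

0.900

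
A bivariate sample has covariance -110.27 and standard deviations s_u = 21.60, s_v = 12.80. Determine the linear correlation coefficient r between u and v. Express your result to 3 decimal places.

-0.399

r = Cov(u,v) / (s_u · s_v) = -110.27 / (21.60 × 12.80)
  = -110.27 / 276.4800 ≈ -0.399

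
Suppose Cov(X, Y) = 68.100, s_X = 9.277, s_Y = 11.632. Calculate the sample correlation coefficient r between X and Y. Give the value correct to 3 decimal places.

0.631

r = Cov(X,Y) / (s_X · s_Y) = 68.100 / (9.277 × 11.632)
  = 68.100 / 107.9101 ≈ 0.631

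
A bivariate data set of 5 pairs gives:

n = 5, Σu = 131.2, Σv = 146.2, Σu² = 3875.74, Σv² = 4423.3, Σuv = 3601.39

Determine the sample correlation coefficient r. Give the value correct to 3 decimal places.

r = (nΣuv − ΣuΣv) / √[(nΣu² − (Σu)²)(nΣv² − (Σv)²)]
Numerator: 5×3601.39 − 131.2×146.2 = -1174.49
Denominator: √[(19378.7 − 17213.44)(22116.5 − 21374.44)] = √[2165.26 × 742.06] = 1267.5775
r = -1174.49 / 1267.5775 ≈ -0.927

-0.927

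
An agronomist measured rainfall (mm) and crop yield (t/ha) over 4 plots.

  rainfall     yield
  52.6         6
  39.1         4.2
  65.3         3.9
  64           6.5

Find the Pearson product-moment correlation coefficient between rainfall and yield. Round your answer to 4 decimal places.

n = 4, Σx = 221, Σy = 20.6, Σx² = 12655.66, Σy² = 111.1, Σxy = 1150.49
nΣxy − ΣxΣy = 4601.96 − 4552.6 = 49.36
nΣx² − (Σx)² = 50622.64 − 48841 = 1781.64; nΣy² − (Σy)² = 444.4 − 424.36 = 20.04
r = 49.36 / √(1781.64 × 20.04) = 49.36 / 188.9552 ≈ 0.2612

0.2612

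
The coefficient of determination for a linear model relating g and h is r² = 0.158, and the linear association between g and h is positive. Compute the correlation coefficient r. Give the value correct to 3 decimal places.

|r| = √0.158 = 0.397
The association is positive, so r = 0.397.

0.397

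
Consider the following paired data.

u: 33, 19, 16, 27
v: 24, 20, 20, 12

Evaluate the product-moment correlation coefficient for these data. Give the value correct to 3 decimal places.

0.094

n = 4, Σu = 95, Σv = 76, Σu² = 2435, Σv² = 1520, Σuv = 1816
nΣuv − ΣuΣv = 7264 − 7220 = 44
nΣu² − (Σu)² = 9740 − 9025 = 715; nΣv² − (Σv)² = 6080 − 5776 = 304
r = 44 / √(715 × 304) = 44 / 466.2188 ≈ 0.094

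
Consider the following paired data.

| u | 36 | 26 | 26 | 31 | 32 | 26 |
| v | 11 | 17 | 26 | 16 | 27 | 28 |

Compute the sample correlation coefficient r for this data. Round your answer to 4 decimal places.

-0.5771

n = 6, Σu = 177, Σv = 125, Σu² = 5309, Σv² = 2855, Σuv = 3602
nΣuv − ΣuΣv = 21612 − 22125 = -513
nΣu² − (Σu)² = 31854 − 31329 = 525; nΣv² − (Σv)² = 17130 − 15625 = 1505
r = -513 / √(525 × 1505) = -513 / 888.8898 ≈ -0.5771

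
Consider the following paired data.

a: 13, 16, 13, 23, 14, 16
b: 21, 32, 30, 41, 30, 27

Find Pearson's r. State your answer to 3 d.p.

0.844

n = 6, Σa = 95, Σb = 181, Σa² = 1575, Σb² = 5675, Σab = 2970
nΣab − ΣaΣb = 17820 − 17195 = 625
nΣa² − (Σa)² = 9450 − 9025 = 425; nΣb² − (Σb)² = 34050 − 32761 = 1289
r = 625 / √(425 × 1289) = 625 / 740.1520 ≈ 0.844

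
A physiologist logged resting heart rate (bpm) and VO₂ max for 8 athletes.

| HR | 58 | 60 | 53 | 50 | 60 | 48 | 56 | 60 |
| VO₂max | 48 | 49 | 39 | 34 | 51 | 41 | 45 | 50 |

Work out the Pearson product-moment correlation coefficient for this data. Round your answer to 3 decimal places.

n = 8, Σx = 445, Σy = 357, Σx² = 24913, Σy² = 16189, Σxy = 20039
nΣxy − ΣxΣy = 160312 − 158865 = 1447
nΣx² − (Σx)² = 199304 − 198025 = 1279; nΣy² − (Σy)² = 129512 − 127449 = 2063
r = 1447 / √(1279 × 2063) = 1447 / 1624.3697 ≈ 0.891

0.891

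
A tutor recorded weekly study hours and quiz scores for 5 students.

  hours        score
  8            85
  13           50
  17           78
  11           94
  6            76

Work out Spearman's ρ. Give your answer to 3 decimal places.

Rank hours: 2, 4, 5, 3, 1
Rank score: 4, 1, 3, 5, 2
d = rank(hours) − rank(score): -2, 3, 2, -2, -1; Σd² = 22
ρ = 1 − 6Σd² / [n(n²−1)] = 1 − 6×22 / (5×24) = 1 − 132/120 ≈ -0.100

-0.100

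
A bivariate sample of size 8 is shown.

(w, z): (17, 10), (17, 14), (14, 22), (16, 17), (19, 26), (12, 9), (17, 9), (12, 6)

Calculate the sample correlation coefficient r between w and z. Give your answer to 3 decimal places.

n = 8, Σw = 124, Σz = 113, Σw² = 1968, Σz² = 1943, Σwz = 1815
nΣwz − ΣwΣz = 14520 − 14012 = 508
nΣw² − (Σw)² = 15744 − 15376 = 368; nΣz² − (Σz)² = 15544 − 12769 = 2775
r = 508 / √(368 × 2775) = 508 / 1010.5444 ≈ 0.503

0.503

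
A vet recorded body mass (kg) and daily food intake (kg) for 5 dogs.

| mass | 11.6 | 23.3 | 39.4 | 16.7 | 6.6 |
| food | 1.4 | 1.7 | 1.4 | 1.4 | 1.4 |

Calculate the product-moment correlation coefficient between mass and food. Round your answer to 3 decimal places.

0.166

n = 5, Σx = 97.6, Σy = 7.3, Σx² = 2552.26, Σy² = 10.73, Σxy = 143.63
nΣxy − ΣxΣy = 718.15 − 712.48 = 5.67
nΣx² − (Σx)² = 12761.3 − 9525.76 = 3235.54; nΣy² − (Σy)² = 53.65 − 53.29 = 0.36
r = 5.67 / √(3235.54 × 0.36) = 5.67 / 34.1291 ≈ 0.166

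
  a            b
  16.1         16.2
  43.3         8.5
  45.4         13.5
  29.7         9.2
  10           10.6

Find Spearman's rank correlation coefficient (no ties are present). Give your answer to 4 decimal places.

Rank a: 2, 4, 5, 3, 1
Rank b: 5, 1, 4, 2, 3
d = rank(a) − rank(b): -3, 3, 1, 1, -2; Σd² = 24
ρ = 1 − 6Σd² / [n(n²−1)] = 1 − 6×24 / (5×24) = 1 − 144/120 ≈ -0.2000

-0.2000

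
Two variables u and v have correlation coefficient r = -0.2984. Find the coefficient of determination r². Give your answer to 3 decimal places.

r² = (-0.2984)² = 0.089

0.089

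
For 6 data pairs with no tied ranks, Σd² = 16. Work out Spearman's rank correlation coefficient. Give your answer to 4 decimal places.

ρ = 1 − 6Σd² / [n(n²−1)] = 1 − 6×16 / (6×35)
  = 1 − 96/210 = 1 − 0.45714 ≈ 0.5429

0.5429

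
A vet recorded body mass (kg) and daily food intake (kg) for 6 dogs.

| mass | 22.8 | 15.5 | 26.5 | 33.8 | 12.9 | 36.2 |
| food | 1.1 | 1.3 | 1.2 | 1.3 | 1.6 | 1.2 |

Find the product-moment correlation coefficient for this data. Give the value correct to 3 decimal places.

n = 6, Σx = 147.7, Σy = 7.7, Σx² = 4081.63, Σy² = 10.03, Σxy = 185.05
nΣxy − ΣxΣy = 1110.3 − 1137.29 = -26.99
nΣx² − (Σx)² = 24489.78 − 21815.29 = 2674.49; nΣy² − (Σy)² = 60.18 − 59.29 = 0.89
r = -26.99 / √(2674.49 × 0.89) = -26.99 / 48.7883 ≈ -0.553

-0.553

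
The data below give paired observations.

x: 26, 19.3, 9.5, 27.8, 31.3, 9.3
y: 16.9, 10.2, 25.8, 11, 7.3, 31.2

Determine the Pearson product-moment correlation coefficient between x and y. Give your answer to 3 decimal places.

-0.878

n = 6, Σx = 123.2, Σy = 102.4, Σx² = 2977.76, Σy² = 2203.02, Σxy = 1705.81
nΣxy − ΣxΣy = 10234.86 − 12615.68 = -2380.82
nΣx² − (Σx)² = 17866.56 − 15178.24 = 2688.32; nΣy² − (Σy)² = 13218.12 − 10485.76 = 2732.36
r = -2380.82 / √(2688.32 × 2732.36) = -2380.82 / 2710.2505 ≈ -0.878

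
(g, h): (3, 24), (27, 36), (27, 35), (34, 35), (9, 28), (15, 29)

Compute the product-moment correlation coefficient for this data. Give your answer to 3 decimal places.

n = 6, Σg = 115, Σh = 187, Σg² = 2929, Σh² = 5947, Σgh = 3866
nΣgh − ΣgΣh = 23196 − 21505 = 1691
nΣg² − (Σg)² = 17574 − 13225 = 4349; nΣh² − (Σh)² = 35682 − 34969 = 713
r = 1691 / √(4349 × 713) = 1691 / 1760.9194 ≈ 0.960

0.960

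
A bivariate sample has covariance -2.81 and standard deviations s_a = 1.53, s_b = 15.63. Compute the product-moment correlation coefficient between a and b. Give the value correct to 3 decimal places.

-0.118

r = Cov(a,b) / (s_a · s_b) = -2.81 / (1.53 × 15.63)
  = -2.81 / 23.9139 ≈ -0.118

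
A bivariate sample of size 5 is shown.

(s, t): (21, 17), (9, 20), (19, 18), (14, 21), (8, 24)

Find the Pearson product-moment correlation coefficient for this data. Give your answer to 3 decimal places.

n = 5, Σs = 71, Σt = 100, Σs² = 1143, Σt² = 2030, Σst = 1365
nΣst − ΣsΣt = 6825 − 7100 = -275
nΣs² − (Σs)² = 5715 − 5041 = 674; nΣt² − (Σt)² = 10150 − 10000 = 150
r = -275 / √(674 × 150) = -275 / 317.9623 ≈ -0.865

-0.865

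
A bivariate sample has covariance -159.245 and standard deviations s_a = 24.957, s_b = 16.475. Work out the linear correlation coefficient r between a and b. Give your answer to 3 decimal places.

r = Cov(a,b) / (s_a · s_b) = -159.245 / (24.957 × 16.475)
  = -159.245 / 411.1666 ≈ -0.387

-0.387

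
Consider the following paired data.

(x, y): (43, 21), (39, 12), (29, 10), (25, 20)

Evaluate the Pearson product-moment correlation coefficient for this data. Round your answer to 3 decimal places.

0.135

n = 4, Σx = 136, Σy = 63, Σx² = 4836, Σy² = 1085, Σxy = 2161
nΣxy − ΣxΣy = 8644 − 8568 = 76
nΣx² − (Σx)² = 19344 − 18496 = 848; nΣy² − (Σy)² = 4340 − 3969 = 371
r = 76 / √(848 × 371) = 76 / 560.8993 ≈ 0.135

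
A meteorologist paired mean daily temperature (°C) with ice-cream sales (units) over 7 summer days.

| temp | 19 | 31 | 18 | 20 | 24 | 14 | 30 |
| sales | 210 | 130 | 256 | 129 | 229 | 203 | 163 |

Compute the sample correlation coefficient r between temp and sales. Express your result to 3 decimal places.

n = 7, Σx = 156, Σy = 1320, Σx² = 3718, Σy² = 263396, Σxy = 28436
nΣxy − ΣxΣy = 199052 − 205920 = -6868
nΣx² − (Σx)² = 26026 − 24336 = 1690; nΣy² − (Σy)² = 1843772 − 1742400 = 101372
r = -6868 / √(1690 × 101372) = -6868 / 13088.8762 ≈ -0.525

-0.525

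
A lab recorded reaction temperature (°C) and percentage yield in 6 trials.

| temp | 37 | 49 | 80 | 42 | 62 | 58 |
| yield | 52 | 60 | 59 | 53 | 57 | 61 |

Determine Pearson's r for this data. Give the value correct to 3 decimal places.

n = 6, Σx = 328, Σy = 342, Σx² = 19142, Σy² = 19564, Σxy = 18882
nΣxy − ΣxΣy = 113292 − 112176 = 1116
nΣx² − (Σx)² = 114852 − 107584 = 7268; nΣy² − (Σy)² = 117384 − 116964 = 420
r = 1116 / √(7268 × 420) = 1116 / 1747.1577 ≈ 0.639

0.639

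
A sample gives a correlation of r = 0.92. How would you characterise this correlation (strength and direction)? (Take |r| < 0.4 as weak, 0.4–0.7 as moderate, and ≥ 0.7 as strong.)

strong positive

r = 0.92 > 0 so the relationship is positive.
|r| = 0.92, which falls in the strong range.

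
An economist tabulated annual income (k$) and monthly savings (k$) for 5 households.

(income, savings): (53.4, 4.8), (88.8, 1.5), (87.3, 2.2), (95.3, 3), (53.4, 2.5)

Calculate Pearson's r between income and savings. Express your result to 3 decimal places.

n = 5, Σx = 378.2, Σy = 14, Σx² = 30291.94, Σy² = 45.38, Σxy = 1000.98
nΣxy − ΣxΣy = 5004.9 − 5294.8 = -289.9
nΣx² − (Σx)² = 151459.7 − 143035.24 = 8424.46; nΣy² − (Σy)² = 226.9 − 196 = 30.9
r = -289.9 / √(8424.46 × 30.9) = -289.9 / 510.2115 ≈ -0.568

-0.568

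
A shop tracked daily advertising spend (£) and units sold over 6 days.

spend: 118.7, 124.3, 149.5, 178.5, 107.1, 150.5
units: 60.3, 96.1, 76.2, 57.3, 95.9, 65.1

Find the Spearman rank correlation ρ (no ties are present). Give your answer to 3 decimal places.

-0.543

Rank spend: 2, 3, 4, 6, 1, 5
Rank units: 2, 6, 4, 1, 5, 3
d = rank(spend) − rank(units): 0, -3, 0, 5, -4, 2; Σd² = 54
ρ = 1 − 6Σd² / [n(n²−1)] = 1 − 6×54 / (6×35) = 1 − 324/210 ≈ -0.543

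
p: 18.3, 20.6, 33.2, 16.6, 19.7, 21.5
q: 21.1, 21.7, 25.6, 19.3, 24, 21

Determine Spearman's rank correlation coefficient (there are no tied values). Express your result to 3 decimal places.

Rank p: 2, 4, 6, 1, 3, 5
Rank q: 3, 4, 6, 1, 5, 2
d = rank(p) − rank(q): -1, 0, 0, 0, -2, 3; Σd² = 14
ρ = 1 − 6Σd² / [n(n²−1)] = 1 − 6×14 / (6×35) = 1 − 84/210 ≈ 0.600

0.600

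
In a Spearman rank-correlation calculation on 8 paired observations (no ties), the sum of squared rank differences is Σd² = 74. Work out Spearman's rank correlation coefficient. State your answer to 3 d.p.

ρ = 1 − 6Σd² / [n(n²−1)] = 1 − 6×74 / (8×63)
  = 1 − 444/504 = 1 − 0.8810 ≈ 0.119

0.119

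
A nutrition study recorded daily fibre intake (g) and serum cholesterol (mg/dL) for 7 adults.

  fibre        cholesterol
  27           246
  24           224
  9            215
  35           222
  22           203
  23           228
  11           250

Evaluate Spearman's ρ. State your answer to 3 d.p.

0.143

Rank fibre: 6, 5, 1, 7, 3, 4, 2
Rank cholesterol: 6, 4, 2, 3, 1, 5, 7
d = rank(fibre) − rank(cholesterol): 0, 1, -1, 4, 2, -1, -5; Σd² = 48
ρ = 1 − 6Σd² / [n(n²−1)] = 1 − 6×48 / (7×48) = 1 − 288/336 ≈ 0.143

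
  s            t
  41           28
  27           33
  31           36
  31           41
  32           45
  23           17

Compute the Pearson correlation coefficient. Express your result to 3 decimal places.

0.301

n = 6, Σs = 185, Σt = 200, Σs² = 5885, Σt² = 7164, Σst = 6257
nΣst − ΣsΣt = 37542 − 37000 = 542
nΣs² − (Σs)² = 35310 − 34225 = 1085; nΣt² − (Σt)² = 42984 − 40000 = 2984
r = 542 / √(1085 × 2984) = 542 / 1799.3443 ≈ 0.301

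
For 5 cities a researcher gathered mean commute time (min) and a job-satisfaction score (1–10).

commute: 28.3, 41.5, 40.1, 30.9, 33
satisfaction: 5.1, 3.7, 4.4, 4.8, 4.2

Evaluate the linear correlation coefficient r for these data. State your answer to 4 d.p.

n = 5, Σx = 173.8, Σy = 22.2, Σx² = 6174.96, Σy² = 99.74, Σxy = 761.24
nΣxy − ΣxΣy = 3806.2 − 3858.36 = -52.16
nΣx² − (Σx)² = 30874.8 − 30206.44 = 668.36; nΣy² − (Σy)² = 498.7 − 492.84 = 5.86
r = -52.16 / √(668.36 × 5.86) = -52.16 / 62.5827 ≈ -0.8335

-0.8335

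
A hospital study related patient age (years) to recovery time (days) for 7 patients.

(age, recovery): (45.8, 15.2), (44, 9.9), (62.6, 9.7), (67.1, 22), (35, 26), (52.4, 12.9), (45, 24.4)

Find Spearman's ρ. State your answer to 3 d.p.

Rank age: 4, 2, 6, 7, 1, 5, 3
Rank recovery: 4, 2, 1, 5, 7, 3, 6
d = rank(age) − rank(recovery): 0, 0, 5, 2, -6, 2, -3; Σd² = 78
ρ = 1 − 6Σd² / [n(n²−1)] = 1 − 6×78 / (7×48) = 1 − 468/336 ≈ -0.393

-0.393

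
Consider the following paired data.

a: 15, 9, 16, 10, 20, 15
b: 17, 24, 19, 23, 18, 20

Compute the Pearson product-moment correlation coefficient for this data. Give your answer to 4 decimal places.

n = 6, Σa = 85, Σb = 121, Σa² = 1287, Σb² = 2479, Σab = 1665
nΣab − ΣaΣb = 9990 − 10285 = -295
nΣa² − (Σa)² = 7722 − 7225 = 497; nΣb² − (Σb)² = 14874 − 14641 = 233
r = -295 / √(497 × 233) = -295 / 340.2955 ≈ -0.8669

-0.8669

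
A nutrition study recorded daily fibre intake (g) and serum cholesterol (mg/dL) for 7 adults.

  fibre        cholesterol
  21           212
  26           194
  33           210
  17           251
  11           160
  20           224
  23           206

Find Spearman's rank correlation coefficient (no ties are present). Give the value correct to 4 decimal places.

Rank fibre: 4, 6, 7, 2, 1, 3, 5
Rank cholesterol: 5, 2, 4, 7, 1, 6, 3
d = rank(fibre) − rank(cholesterol): -1, 4, 3, -5, 0, -3, 2; Σd² = 64
ρ = 1 − 6Σd² / [n(n²−1)] = 1 − 6×64 / (7×48) = 1 − 384/336 ≈ -0.1429

-0.1429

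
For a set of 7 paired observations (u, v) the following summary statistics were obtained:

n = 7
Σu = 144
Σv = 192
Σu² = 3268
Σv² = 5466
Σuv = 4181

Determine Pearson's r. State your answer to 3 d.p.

0.936

r = (nΣuv − ΣuΣv) / √[(nΣu² − (Σu)²)(nΣv² − (Σv)²)]
Numerator: 7×4181 − 144×192 = 1619
Denominator: √[(22876 − 20736)(38262 − 36864)] = √[2140 × 1398] = 1729.6589
r = 1619 / 1729.6589 ≈ 0.936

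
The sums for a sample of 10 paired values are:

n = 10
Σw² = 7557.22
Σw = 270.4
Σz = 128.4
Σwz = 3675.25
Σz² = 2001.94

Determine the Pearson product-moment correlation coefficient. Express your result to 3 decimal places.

r = (nΣwz − ΣwΣz) / √[(nΣw² − (Σw)²)(nΣz² − (Σz)²)]
Numerator: 10×3675.25 − 270.4×128.4 = 2033.14
Denominator: √[(75572.2 − 73116.16)(20019.4 − 16486.56)] = √[2456.04 × 3532.84] = 2945.6402
r = 2033.14 / 2945.6402 ≈ 0.690

0.690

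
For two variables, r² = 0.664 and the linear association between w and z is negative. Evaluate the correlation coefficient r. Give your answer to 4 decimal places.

|r| = √0.664 = 0.8149
The association is negative, so r = −0.8149.

-0.8149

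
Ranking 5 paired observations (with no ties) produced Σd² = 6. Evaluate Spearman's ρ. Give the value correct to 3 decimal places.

ρ = 1 − 6Σd² / [n(n²−1)] = 1 − 6×6 / (5×24)
  = 1 − 36/120 = 1 − 0.3000 ≈ 0.700

0.700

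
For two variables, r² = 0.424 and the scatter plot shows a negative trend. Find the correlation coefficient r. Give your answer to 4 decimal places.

-0.6512

|r| = √0.424 = 0.6512
The association is negative, so r = −0.6512.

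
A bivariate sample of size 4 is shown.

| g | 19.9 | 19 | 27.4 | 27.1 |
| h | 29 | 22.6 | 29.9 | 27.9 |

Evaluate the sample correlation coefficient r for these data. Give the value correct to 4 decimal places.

n = 4, Σg = 93.4, Σh = 109.4, Σg² = 2242.18, Σh² = 3024.18, Σgh = 2581.85
nΣgh − ΣgΣh = 10327.4 − 10217.96 = 109.44
nΣg² − (Σg)² = 8968.72 − 8723.56 = 245.16; nΣh² − (Σh)² = 12096.72 − 11968.36 = 128.36
r = 109.44 / √(245.16 × 128.36) = 109.44 / 177.3943 ≈ 0.6169

0.6169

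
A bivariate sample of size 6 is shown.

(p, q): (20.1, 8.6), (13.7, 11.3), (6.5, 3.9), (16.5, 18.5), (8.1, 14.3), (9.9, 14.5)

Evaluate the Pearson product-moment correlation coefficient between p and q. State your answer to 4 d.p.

0.2329

n = 6, Σp = 74.8, Σq = 71.1, Σp² = 1069.82, Σq² = 973.85, Σpq = 917.65
nΣpq − ΣpΣq = 5505.9 − 5318.28 = 187.62
nΣp² − (Σp)² = 6418.92 − 5595.04 = 823.88; nΣq² − (Σq)² = 5843.1 − 5055.21 = 787.89
r = 187.62 / √(823.88 × 787.89) = 187.62 / 805.6841 ≈ 0.2329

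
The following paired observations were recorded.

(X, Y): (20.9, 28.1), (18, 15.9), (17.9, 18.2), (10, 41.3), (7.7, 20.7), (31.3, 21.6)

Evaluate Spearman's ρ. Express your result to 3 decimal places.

0.029

Rank X: 5, 4, 3, 2, 1, 6
Rank Y: 5, 1, 2, 6, 3, 4
d = rank(X) − rank(Y): 0, 3, 1, -4, -2, 2; Σd² = 34
ρ = 1 − 6Σd² / [n(n²−1)] = 1 − 6×34 / (6×35) = 1 − 204/210 ≈ 0.029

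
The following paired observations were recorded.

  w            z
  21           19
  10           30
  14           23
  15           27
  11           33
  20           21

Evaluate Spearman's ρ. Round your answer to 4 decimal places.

Rank w: 6, 1, 3, 4, 2, 5
Rank z: 1, 5, 3, 4, 6, 2
d = rank(w) − rank(z): 5, -4, 0, 0, -4, 3; Σd² = 66
ρ = 1 − 6Σd² / [n(n²−1)] = 1 − 6×66 / (6×35) = 1 − 396/210 ≈ -0.8857

-0.8857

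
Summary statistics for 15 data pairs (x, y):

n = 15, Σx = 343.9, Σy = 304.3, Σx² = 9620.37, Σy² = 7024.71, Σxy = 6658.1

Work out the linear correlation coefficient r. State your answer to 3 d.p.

r = (nΣxy − ΣxΣy) / √[(nΣx² − (Σx)²)(nΣy² − (Σy)²)]
Numerator: 15×6658.1 − 343.9×304.3 = -4777.27
Denominator: √[(144305.55 − 118267.21)(105370.65 − 92598.49)] = √[26038.34 × 12772.16] = 18236.3879
r = -4777.27 / 18236.3879 ≈ -0.262

-0.262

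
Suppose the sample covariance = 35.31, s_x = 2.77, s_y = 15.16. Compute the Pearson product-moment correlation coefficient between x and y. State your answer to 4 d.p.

0.8409

r = Cov(x,y) / (s_x · s_y) = 35.31 / (2.77 × 15.16)
  = 35.31 / 41.9932 ≈ 0.8409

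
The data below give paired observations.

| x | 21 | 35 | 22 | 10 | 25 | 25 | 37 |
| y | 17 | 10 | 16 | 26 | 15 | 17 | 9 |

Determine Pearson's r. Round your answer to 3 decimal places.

n = 7, Σx = 175, Σy = 110, Σx² = 4869, Σy² = 1916, Σxy = 2452
nΣxy − ΣxΣy = 17164 − 19250 = -2086
nΣx² − (Σx)² = 34083 − 30625 = 3458; nΣy² − (Σy)² = 13412 − 12100 = 1312
r = -2086 / √(3458 × 1312) = -2086 / 2129.9991 ≈ -0.979

-0.979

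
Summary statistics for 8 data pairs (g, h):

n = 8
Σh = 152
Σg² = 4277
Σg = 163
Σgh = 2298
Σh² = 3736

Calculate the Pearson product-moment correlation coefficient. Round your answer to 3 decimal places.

-0.887

r = (nΣgh − ΣgΣh) / √[(nΣg² − (Σg)²)(nΣh² − (Σh)²)]
Numerator: 8×2298 − 163×152 = -6392
Denominator: √[(34216 − 26569)(29888 − 23104)] = √[7647 × 6784] = 7202.5862
r = -6392 / 7202.5862 ≈ -0.887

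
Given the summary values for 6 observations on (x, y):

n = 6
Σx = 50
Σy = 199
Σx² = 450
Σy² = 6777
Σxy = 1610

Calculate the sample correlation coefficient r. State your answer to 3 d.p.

r = (nΣxy − ΣxΣy) / √[(nΣx² − (Σx)²)(nΣy² − (Σy)²)]
Numerator: 6×1610 − 50×199 = -290
Denominator: √[(2700 − 2500)(40662 − 39601)] = √[200 × 1061] = 460.6517
r = -290 / 460.6517 ≈ -0.630

-0.630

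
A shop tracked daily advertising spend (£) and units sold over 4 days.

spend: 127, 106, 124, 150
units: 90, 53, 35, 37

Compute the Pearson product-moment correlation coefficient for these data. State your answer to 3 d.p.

-0.227

n = 4, Σx = 507, Σy = 215, Σx² = 65241, Σy² = 13503, Σxy = 26938
nΣxy − ΣxΣy = 107752 − 109005 = -1253
nΣx² − (Σx)² = 260964 − 257049 = 3915; nΣy² − (Σy)² = 54012 − 46225 = 7787
r = -1253 / √(3915 × 7787) = -1253 / 5521.4224 ≈ -0.227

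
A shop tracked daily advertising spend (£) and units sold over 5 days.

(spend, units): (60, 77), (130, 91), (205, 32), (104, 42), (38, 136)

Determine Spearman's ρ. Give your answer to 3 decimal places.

-0.700

Rank spend: 2, 4, 5, 3, 1
Rank units: 3, 4, 1, 2, 5
d = rank(spend) − rank(units): -1, 0, 4, 1, -4; Σd² = 34
ρ = 1 − 6Σd² / [n(n²−1)] = 1 − 6×34 / (5×24) = 1 − 204/120 ≈ -0.700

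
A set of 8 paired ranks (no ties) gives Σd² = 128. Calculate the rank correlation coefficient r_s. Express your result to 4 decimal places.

-0.5238

ρ = 1 − 6Σd² / [n(n²−1)] = 1 − 6×128 / (8×63)
  = 1 − 768/504 = 1 − 1.52381 ≈ -0.5238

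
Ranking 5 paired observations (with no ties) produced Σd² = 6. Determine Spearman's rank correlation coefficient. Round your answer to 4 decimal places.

0.7000

ρ = 1 − 6Σd² / [n(n²−1)] = 1 − 6×6 / (5×24)
  = 1 − 36/120 = 1 − 0.30000 ≈ 0.7000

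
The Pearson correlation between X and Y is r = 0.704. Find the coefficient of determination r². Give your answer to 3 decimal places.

r² = (0.704)² = 0.496

0.496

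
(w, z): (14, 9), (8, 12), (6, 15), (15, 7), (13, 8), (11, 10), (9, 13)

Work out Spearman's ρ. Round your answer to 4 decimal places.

-0.9286

Rank w: 6, 2, 1, 7, 5, 4, 3
Rank z: 3, 5, 7, 1, 2, 4, 6
d = rank(w) − rank(z): 3, -3, -6, 6, 3, 0, -3; Σd² = 108
ρ = 1 − 6Σd² / [n(n²−1)] = 1 − 6×108 / (7×48) = 1 − 648/336 ≈ -0.9286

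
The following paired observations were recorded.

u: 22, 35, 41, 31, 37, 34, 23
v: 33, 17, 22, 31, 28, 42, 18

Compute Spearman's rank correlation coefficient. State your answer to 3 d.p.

Rank u: 1, 5, 7, 3, 6, 4, 2
Rank v: 6, 1, 3, 5, 4, 7, 2
d = rank(u) − rank(v): -5, 4, 4, -2, 2, -3, 0; Σd² = 74
ρ = 1 − 6Σd² / [n(n²−1)] = 1 − 6×74 / (7×48) = 1 − 444/336 ≈ -0.321

-0.321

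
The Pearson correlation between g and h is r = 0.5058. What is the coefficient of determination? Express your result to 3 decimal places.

0.256

r² = (0.5058)² = 0.256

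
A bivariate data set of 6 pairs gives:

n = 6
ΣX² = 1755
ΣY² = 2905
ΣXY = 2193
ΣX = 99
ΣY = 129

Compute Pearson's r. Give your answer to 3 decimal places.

0.510

r = (nΣXY − ΣXΣY) / √[(nΣX² − (ΣX)²)(nΣY² − (ΣY)²)]
Numerator: 6×2193 − 99×129 = 387
Denominator: √[(10530 − 9801)(17430 − 16641)] = √[729 × 789] = 758.4069
r = 387 / 758.4069 ≈ 0.510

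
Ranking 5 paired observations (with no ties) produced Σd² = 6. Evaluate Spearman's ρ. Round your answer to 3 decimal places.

0.700

ρ = 1 − 6Σd² / [n(n²−1)] = 1 − 6×6 / (5×24)
  = 1 − 36/120 = 1 − 0.3000 ≈ 0.700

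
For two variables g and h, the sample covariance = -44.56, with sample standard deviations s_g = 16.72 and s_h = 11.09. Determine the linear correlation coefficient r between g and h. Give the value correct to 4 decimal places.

-0.2403

r = Cov(g,h) / (s_g · s_h) = -44.56 / (16.72 × 11.09)
  = -44.56 / 185.4248 ≈ -0.2403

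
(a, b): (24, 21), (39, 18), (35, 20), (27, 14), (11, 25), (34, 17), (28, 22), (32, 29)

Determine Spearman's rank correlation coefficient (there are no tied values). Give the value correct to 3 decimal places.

-0.333

Rank a: 2, 8, 7, 3, 1, 6, 4, 5
Rank b: 5, 3, 4, 1, 7, 2, 6, 8
d = rank(a) − rank(b): -3, 5, 3, 2, -6, 4, -2, -3; Σd² = 112
ρ = 1 − 6Σd² / [n(n²−1)] = 1 − 6×112 / (8×63) = 1 − 672/504 ≈ -0.333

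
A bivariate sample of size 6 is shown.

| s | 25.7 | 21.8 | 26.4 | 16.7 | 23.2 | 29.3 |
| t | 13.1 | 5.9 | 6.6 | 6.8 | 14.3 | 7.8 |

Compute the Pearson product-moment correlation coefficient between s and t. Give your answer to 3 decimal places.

0.170

n = 6, Σs = 143.1, Σt = 54.5, Σs² = 3508.31, Σt² = 561.55, Σst = 1313.39
nΣst − ΣsΣt = 7880.34 − 7798.95 = 81.39
nΣs² − (Σs)² = 21049.86 − 20477.61 = 572.25; nΣt² − (Σt)² = 3369.3 − 2970.25 = 399.05
r = 81.39 / √(572.25 × 399.05) = 81.39 / 477.8665 ≈ 0.170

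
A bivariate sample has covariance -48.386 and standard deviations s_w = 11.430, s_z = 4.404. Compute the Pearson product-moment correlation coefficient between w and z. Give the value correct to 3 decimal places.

-0.961

r = Cov(w,z) / (s_w · s_z) = -48.386 / (11.430 × 4.404)
  = -48.386 / 50.3377 ≈ -0.961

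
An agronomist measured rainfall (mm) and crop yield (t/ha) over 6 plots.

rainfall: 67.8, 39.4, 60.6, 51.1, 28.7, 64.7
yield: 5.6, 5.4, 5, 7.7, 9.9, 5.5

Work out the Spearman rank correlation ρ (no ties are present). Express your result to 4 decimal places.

Rank rainfall: 6, 2, 4, 3, 1, 5
Rank yield: 4, 2, 1, 5, 6, 3
d = rank(rainfall) − rank(yield): 2, 0, 3, -2, -5, 2; Σd² = 46
ρ = 1 − 6Σd² / [n(n²−1)] = 1 − 6×46 / (6×35) = 1 − 276/210 ≈ -0.3143

-0.3143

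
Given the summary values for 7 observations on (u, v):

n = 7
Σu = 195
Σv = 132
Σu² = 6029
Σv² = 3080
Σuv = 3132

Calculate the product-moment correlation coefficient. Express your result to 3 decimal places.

r = (nΣuv − ΣuΣv) / √[(nΣu² − (Σu)²)(nΣv² − (Σv)²)]
Numerator: 7×3132 − 195×132 = -3816
Denominator: √[(42203 − 38025)(21560 − 17424)] = √[4178 × 4136] = 4156.9470
r = -3816 / 4156.9470 ≈ -0.918

-0.918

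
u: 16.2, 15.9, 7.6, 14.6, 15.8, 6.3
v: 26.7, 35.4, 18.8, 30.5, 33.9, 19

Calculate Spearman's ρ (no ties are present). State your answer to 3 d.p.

Rank u: 6, 5, 2, 3, 4, 1
Rank v: 3, 6, 1, 4, 5, 2
d = rank(u) − rank(v): 3, -1, 1, -1, -1, -1; Σd² = 14
ρ = 1 − 6Σd² / [n(n²−1)] = 1 − 6×14 / (6×35) = 1 − 84/210 ≈ 0.600

0.600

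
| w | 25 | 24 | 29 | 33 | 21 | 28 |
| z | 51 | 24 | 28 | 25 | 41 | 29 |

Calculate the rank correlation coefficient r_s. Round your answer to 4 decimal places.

-0.3143

Rank w: 3, 2, 5, 6, 1, 4
Rank z: 6, 1, 3, 2, 5, 4
d = rank(w) − rank(z): -3, 1, 2, 4, -4, 0; Σd² = 46
ρ = 1 − 6Σd² / [n(n²−1)] = 1 − 6×46 / (6×35) = 1 − 276/210 ≈ -0.3143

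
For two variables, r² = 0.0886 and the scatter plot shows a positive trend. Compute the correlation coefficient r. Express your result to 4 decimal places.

0.2977

|r| = √0.0886 = 0.2977
The association is positive, so r = 0.2977.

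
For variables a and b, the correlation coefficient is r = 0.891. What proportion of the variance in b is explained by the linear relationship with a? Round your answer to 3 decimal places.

r² = (0.891)² = 0.794

0.794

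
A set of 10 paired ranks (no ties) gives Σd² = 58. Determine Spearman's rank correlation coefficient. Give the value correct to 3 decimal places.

ρ = 1 − 6Σd² / [n(n²−1)] = 1 − 6×58 / (10×99)
  = 1 − 348/990 = 1 − 0.3515 ≈ 0.648

0.648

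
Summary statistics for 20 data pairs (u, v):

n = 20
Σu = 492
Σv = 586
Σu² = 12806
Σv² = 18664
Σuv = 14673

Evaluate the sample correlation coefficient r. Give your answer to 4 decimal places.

0.2512

r = (nΣuv − ΣuΣv) / √[(nΣu² − (Σu)²)(nΣv² − (Σv)²)]
Numerator: 20×14673 − 492×586 = 5148
Denominator: √[(256120 − 242064)(373280 − 343396)] = √[14056 × 29884] = 20495.1093
r = 5148 / 20495.1093 ≈ 0.2512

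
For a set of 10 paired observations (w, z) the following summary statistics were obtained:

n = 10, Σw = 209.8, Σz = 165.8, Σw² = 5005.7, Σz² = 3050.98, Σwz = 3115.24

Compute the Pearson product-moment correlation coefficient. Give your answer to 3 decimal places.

-0.850

r = (nΣwz − ΣwΣz) / √[(nΣw² − (Σw)²)(nΣz² − (Σz)²)]
Numerator: 10×3115.24 − 209.8×165.8 = -3632.44
Denominator: √[(50057 − 44016.04)(30509.8 − 27489.64)] = √[6040.96 × 3020.16] = 4271.3775
r = -3632.44 / 4271.3775 ≈ -0.850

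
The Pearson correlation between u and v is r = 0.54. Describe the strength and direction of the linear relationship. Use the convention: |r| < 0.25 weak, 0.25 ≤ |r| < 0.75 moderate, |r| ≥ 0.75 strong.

moderate positive

r = 0.54 > 0 so the relationship is positive.
|r| = 0.54, which falls in the moderate range.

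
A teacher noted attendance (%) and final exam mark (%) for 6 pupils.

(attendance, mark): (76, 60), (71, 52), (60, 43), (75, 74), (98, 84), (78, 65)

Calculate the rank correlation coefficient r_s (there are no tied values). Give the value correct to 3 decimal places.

0.829

Rank attendance: 4, 2, 1, 3, 6, 5
Rank mark: 3, 2, 1, 5, 6, 4
d = rank(attendance) − rank(mark): 1, 0, 0, -2, 0, 1; Σd² = 6
ρ = 1 − 6Σd² / [n(n²−1)] = 1 − 6×6 / (6×35) = 1 − 36/210 ≈ 0.829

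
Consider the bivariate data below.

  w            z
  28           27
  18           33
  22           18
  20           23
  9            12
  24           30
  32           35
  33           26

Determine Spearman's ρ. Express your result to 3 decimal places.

Rank w: 6, 2, 4, 3, 1, 5, 7, 8
Rank z: 5, 7, 2, 3, 1, 6, 8, 4
d = rank(w) − rank(z): 1, -5, 2, 0, 0, -1, -1, 4; Σd² = 48
ρ = 1 − 6Σd² / [n(n²−1)] = 1 − 6×48 / (8×63) = 1 − 288/504 ≈ 0.429

0.429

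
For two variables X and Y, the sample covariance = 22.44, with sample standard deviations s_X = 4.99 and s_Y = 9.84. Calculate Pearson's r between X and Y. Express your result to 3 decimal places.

r = Cov(X,Y) / (s_X · s_Y) = 22.44 / (4.99 × 9.84)
  = 22.44 / 49.1016 ≈ 0.457

0.457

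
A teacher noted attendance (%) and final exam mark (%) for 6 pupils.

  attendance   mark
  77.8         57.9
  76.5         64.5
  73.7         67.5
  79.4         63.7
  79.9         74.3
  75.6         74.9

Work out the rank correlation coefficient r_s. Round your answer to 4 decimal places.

Rank attendance: 4, 3, 1, 5, 6, 2
Rank mark: 1, 3, 4, 2, 5, 6
d = rank(attendance) − rank(mark): 3, 0, -3, 3, 1, -4; Σd² = 44
ρ = 1 − 6Σd² / [n(n²−1)] = 1 − 6×44 / (6×35) = 1 − 264/210 ≈ -0.2571

-0.2571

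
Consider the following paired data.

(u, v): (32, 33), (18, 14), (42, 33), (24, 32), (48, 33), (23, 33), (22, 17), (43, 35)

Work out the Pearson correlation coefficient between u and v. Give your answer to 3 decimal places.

n = 8, Σu = 252, Σv = 230, Σu² = 8854, Σv² = 7090, Σuv = 7684
nΣuv − ΣuΣv = 61472 − 57960 = 3512
nΣu² − (Σu)² = 70832 − 63504 = 7328; nΣv² − (Σv)² = 56720 − 52900 = 3820
r = 3512 / √(7328 × 3820) = 3512 / 5290.8374 ≈ 0.664

0.664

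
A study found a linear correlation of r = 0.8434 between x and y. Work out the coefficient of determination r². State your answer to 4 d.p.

r² = (0.8434)² = 0.7113

0.7113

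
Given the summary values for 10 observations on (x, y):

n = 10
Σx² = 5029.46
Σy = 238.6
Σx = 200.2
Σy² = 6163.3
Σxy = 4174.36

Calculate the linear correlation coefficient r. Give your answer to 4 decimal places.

r = (nΣxy − ΣxΣy) / √[(nΣx² − (Σx)²)(nΣy² − (Σy)²)]
Numerator: 10×4174.36 − 200.2×238.6 = -6024.12
Denominator: √[(50294.6 − 40080.04)(61633 − 56929.96)] = √[10214.56 × 4703.04] = 6931.0522
r = -6024.12 / 6931.0522 ≈ -0.8691

-0.8691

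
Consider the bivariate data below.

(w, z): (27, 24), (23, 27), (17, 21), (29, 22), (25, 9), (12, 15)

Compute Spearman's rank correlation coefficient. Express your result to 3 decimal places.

Rank w: 5, 3, 2, 6, 4, 1
Rank z: 5, 6, 3, 4, 1, 2
d = rank(w) − rank(z): 0, -3, -1, 2, 3, -1; Σd² = 24
ρ = 1 − 6Σd² / [n(n²−1)] = 1 − 6×24 / (6×35) = 1 − 144/210 ≈ 0.314

0.314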